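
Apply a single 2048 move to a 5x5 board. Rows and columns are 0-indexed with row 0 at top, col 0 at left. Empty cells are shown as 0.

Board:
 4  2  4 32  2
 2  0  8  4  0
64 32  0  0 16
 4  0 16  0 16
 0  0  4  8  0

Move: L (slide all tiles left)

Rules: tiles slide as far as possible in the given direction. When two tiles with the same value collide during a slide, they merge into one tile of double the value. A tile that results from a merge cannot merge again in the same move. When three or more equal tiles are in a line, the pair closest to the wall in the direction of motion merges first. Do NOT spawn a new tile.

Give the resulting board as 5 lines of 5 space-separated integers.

Slide left:
row 0: [4, 2, 4, 32, 2] -> [4, 2, 4, 32, 2]
row 1: [2, 0, 8, 4, 0] -> [2, 8, 4, 0, 0]
row 2: [64, 32, 0, 0, 16] -> [64, 32, 16, 0, 0]
row 3: [4, 0, 16, 0, 16] -> [4, 32, 0, 0, 0]
row 4: [0, 0, 4, 8, 0] -> [4, 8, 0, 0, 0]

Answer:  4  2  4 32  2
 2  8  4  0  0
64 32 16  0  0
 4 32  0  0  0
 4  8  0  0  0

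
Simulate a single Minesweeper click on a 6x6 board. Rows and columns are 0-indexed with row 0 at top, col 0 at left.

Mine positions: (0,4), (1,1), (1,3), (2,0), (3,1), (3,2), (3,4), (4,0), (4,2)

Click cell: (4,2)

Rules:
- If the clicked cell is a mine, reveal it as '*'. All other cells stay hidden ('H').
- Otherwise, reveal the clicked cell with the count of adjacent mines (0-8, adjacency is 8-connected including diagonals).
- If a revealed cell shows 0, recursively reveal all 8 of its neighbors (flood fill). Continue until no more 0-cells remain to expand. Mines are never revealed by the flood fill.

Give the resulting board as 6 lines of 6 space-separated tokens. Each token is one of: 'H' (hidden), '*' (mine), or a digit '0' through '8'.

H H H H H H
H H H H H H
H H H H H H
H H H H H H
H H * H H H
H H H H H H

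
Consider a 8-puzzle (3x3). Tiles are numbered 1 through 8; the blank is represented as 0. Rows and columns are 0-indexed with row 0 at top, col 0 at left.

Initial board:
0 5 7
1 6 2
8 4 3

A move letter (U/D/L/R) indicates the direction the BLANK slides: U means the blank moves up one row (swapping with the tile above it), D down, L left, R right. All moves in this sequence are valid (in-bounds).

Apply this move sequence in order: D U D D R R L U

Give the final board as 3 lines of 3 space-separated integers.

Answer: 1 5 7
8 0 2
4 6 3

Derivation:
After move 1 (D):
1 5 7
0 6 2
8 4 3

After move 2 (U):
0 5 7
1 6 2
8 4 3

After move 3 (D):
1 5 7
0 6 2
8 4 3

After move 4 (D):
1 5 7
8 6 2
0 4 3

After move 5 (R):
1 5 7
8 6 2
4 0 3

After move 6 (R):
1 5 7
8 6 2
4 3 0

After move 7 (L):
1 5 7
8 6 2
4 0 3

After move 8 (U):
1 5 7
8 0 2
4 6 3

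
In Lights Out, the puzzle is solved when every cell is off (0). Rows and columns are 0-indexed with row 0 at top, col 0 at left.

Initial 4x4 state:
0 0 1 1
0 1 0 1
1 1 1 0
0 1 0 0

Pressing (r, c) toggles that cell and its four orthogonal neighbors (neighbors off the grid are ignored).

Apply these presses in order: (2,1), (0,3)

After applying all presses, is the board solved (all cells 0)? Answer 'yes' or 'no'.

Answer: yes

Derivation:
After press 1 at (2,1):
0 0 1 1
0 0 0 1
0 0 0 0
0 0 0 0

After press 2 at (0,3):
0 0 0 0
0 0 0 0
0 0 0 0
0 0 0 0

Lights still on: 0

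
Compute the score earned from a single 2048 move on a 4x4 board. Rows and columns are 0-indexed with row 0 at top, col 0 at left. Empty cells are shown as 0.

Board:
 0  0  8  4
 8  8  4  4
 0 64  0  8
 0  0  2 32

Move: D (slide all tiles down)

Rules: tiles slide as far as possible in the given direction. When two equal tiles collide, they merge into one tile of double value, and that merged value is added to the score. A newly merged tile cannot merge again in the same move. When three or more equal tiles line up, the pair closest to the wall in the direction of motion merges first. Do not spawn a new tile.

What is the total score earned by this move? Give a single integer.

Slide down:
col 0: [0, 8, 0, 0] -> [0, 0, 0, 8]  score +0 (running 0)
col 1: [0, 8, 64, 0] -> [0, 0, 8, 64]  score +0 (running 0)
col 2: [8, 4, 0, 2] -> [0, 8, 4, 2]  score +0 (running 0)
col 3: [4, 4, 8, 32] -> [0, 8, 8, 32]  score +8 (running 8)
Board after move:
 0  0  0  0
 0  0  8  8
 0  8  4  8
 8 64  2 32

Answer: 8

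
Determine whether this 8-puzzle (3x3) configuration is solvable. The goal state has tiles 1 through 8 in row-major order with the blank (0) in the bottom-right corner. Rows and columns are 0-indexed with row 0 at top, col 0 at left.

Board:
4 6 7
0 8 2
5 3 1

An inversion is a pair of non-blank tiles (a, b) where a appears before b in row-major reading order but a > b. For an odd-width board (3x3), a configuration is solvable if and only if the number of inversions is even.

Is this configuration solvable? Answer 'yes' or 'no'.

Inversions (pairs i<j in row-major order where tile[i] > tile[j] > 0): 19
19 is odd, so the puzzle is not solvable.

Answer: no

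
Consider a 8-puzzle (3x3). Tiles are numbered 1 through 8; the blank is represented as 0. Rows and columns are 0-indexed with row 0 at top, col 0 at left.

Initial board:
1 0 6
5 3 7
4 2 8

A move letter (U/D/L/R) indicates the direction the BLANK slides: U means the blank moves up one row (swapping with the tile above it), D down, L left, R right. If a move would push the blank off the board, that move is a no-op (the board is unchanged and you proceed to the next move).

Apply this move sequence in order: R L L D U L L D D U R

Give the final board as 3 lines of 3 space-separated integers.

After move 1 (R):
1 6 0
5 3 7
4 2 8

After move 2 (L):
1 0 6
5 3 7
4 2 8

After move 3 (L):
0 1 6
5 3 7
4 2 8

After move 4 (D):
5 1 6
0 3 7
4 2 8

After move 5 (U):
0 1 6
5 3 7
4 2 8

After move 6 (L):
0 1 6
5 3 7
4 2 8

After move 7 (L):
0 1 6
5 3 7
4 2 8

After move 8 (D):
5 1 6
0 3 7
4 2 8

After move 9 (D):
5 1 6
4 3 7
0 2 8

After move 10 (U):
5 1 6
0 3 7
4 2 8

After move 11 (R):
5 1 6
3 0 7
4 2 8

Answer: 5 1 6
3 0 7
4 2 8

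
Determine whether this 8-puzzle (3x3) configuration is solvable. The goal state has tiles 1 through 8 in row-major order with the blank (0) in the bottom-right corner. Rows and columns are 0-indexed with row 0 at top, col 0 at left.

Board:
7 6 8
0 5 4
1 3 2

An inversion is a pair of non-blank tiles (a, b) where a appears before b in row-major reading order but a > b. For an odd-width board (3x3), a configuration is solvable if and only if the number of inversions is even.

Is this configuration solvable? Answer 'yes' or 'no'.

Answer: yes

Derivation:
Inversions (pairs i<j in row-major order where tile[i] > tile[j] > 0): 24
24 is even, so the puzzle is solvable.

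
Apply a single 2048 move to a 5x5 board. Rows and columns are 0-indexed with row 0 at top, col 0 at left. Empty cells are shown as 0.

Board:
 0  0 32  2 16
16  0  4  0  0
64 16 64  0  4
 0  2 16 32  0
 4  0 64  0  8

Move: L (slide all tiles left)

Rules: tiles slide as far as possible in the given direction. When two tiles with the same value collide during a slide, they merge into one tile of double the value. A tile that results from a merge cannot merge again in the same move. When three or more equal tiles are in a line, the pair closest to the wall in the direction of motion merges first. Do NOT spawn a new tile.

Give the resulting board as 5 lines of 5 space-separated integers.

Slide left:
row 0: [0, 0, 32, 2, 16] -> [32, 2, 16, 0, 0]
row 1: [16, 0, 4, 0, 0] -> [16, 4, 0, 0, 0]
row 2: [64, 16, 64, 0, 4] -> [64, 16, 64, 4, 0]
row 3: [0, 2, 16, 32, 0] -> [2, 16, 32, 0, 0]
row 4: [4, 0, 64, 0, 8] -> [4, 64, 8, 0, 0]

Answer: 32  2 16  0  0
16  4  0  0  0
64 16 64  4  0
 2 16 32  0  0
 4 64  8  0  0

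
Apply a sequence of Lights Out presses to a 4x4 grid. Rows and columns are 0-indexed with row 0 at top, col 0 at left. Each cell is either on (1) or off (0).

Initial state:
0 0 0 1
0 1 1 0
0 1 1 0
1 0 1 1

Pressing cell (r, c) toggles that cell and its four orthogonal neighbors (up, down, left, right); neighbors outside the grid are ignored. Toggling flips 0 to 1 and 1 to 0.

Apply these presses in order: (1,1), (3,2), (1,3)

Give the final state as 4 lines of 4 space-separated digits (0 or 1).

After press 1 at (1,1):
0 1 0 1
1 0 0 0
0 0 1 0
1 0 1 1

After press 2 at (3,2):
0 1 0 1
1 0 0 0
0 0 0 0
1 1 0 0

After press 3 at (1,3):
0 1 0 0
1 0 1 1
0 0 0 1
1 1 0 0

Answer: 0 1 0 0
1 0 1 1
0 0 0 1
1 1 0 0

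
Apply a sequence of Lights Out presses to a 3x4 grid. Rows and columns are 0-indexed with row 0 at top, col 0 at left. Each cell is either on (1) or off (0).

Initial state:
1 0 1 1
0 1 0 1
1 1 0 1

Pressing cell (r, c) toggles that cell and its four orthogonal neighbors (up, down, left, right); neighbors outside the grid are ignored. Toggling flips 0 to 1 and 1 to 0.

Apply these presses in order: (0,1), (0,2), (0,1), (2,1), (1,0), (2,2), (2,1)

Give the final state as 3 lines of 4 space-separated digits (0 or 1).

After press 1 at (0,1):
0 1 0 1
0 0 0 1
1 1 0 1

After press 2 at (0,2):
0 0 1 0
0 0 1 1
1 1 0 1

After press 3 at (0,1):
1 1 0 0
0 1 1 1
1 1 0 1

After press 4 at (2,1):
1 1 0 0
0 0 1 1
0 0 1 1

After press 5 at (1,0):
0 1 0 0
1 1 1 1
1 0 1 1

After press 6 at (2,2):
0 1 0 0
1 1 0 1
1 1 0 0

After press 7 at (2,1):
0 1 0 0
1 0 0 1
0 0 1 0

Answer: 0 1 0 0
1 0 0 1
0 0 1 0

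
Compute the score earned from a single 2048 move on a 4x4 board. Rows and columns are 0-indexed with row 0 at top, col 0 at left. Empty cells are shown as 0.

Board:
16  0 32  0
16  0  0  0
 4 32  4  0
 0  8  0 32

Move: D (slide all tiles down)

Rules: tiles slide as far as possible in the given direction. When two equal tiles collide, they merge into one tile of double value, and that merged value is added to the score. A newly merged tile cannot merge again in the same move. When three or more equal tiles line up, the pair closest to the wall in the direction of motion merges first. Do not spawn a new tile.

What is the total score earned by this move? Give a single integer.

Slide down:
col 0: [16, 16, 4, 0] -> [0, 0, 32, 4]  score +32 (running 32)
col 1: [0, 0, 32, 8] -> [0, 0, 32, 8]  score +0 (running 32)
col 2: [32, 0, 4, 0] -> [0, 0, 32, 4]  score +0 (running 32)
col 3: [0, 0, 0, 32] -> [0, 0, 0, 32]  score +0 (running 32)
Board after move:
 0  0  0  0
 0  0  0  0
32 32 32  0
 4  8  4 32

Answer: 32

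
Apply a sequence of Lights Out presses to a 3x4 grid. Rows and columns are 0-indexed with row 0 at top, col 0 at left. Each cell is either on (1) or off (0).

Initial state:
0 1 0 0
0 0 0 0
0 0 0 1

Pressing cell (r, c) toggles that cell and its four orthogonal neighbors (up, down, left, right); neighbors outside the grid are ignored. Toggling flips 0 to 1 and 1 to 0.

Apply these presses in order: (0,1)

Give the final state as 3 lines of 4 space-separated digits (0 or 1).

After press 1 at (0,1):
1 0 1 0
0 1 0 0
0 0 0 1

Answer: 1 0 1 0
0 1 0 0
0 0 0 1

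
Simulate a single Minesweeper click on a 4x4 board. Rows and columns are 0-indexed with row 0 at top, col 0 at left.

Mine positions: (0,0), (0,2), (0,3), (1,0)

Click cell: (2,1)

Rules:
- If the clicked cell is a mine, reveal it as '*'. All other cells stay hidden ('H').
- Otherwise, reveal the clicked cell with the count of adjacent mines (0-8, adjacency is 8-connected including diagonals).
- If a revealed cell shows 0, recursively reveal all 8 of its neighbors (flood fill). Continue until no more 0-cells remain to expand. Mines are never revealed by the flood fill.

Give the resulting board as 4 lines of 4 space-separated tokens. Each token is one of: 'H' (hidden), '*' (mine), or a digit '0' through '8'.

H H H H
H H H H
H 1 H H
H H H H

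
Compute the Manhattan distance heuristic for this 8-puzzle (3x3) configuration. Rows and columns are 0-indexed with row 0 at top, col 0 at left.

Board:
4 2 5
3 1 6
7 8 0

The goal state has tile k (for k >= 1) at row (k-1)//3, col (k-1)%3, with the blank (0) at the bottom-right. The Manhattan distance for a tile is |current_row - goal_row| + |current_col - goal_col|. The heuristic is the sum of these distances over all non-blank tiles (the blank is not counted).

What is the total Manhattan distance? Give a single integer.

Tile 4: at (0,0), goal (1,0), distance |0-1|+|0-0| = 1
Tile 2: at (0,1), goal (0,1), distance |0-0|+|1-1| = 0
Tile 5: at (0,2), goal (1,1), distance |0-1|+|2-1| = 2
Tile 3: at (1,0), goal (0,2), distance |1-0|+|0-2| = 3
Tile 1: at (1,1), goal (0,0), distance |1-0|+|1-0| = 2
Tile 6: at (1,2), goal (1,2), distance |1-1|+|2-2| = 0
Tile 7: at (2,0), goal (2,0), distance |2-2|+|0-0| = 0
Tile 8: at (2,1), goal (2,1), distance |2-2|+|1-1| = 0
Sum: 1 + 0 + 2 + 3 + 2 + 0 + 0 + 0 = 8

Answer: 8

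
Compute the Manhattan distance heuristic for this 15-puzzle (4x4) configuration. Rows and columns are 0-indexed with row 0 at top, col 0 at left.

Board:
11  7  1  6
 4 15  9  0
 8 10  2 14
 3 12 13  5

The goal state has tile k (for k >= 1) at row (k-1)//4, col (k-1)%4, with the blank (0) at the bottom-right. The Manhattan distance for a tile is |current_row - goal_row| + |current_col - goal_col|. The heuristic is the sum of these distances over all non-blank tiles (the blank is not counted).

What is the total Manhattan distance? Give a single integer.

Answer: 46

Derivation:
Tile 11: (0,0)->(2,2) = 4
Tile 7: (0,1)->(1,2) = 2
Tile 1: (0,2)->(0,0) = 2
Tile 6: (0,3)->(1,1) = 3
Tile 4: (1,0)->(0,3) = 4
Tile 15: (1,1)->(3,2) = 3
Tile 9: (1,2)->(2,0) = 3
Tile 8: (2,0)->(1,3) = 4
Tile 10: (2,1)->(2,1) = 0
Tile 2: (2,2)->(0,1) = 3
Tile 14: (2,3)->(3,1) = 3
Tile 3: (3,0)->(0,2) = 5
Tile 12: (3,1)->(2,3) = 3
Tile 13: (3,2)->(3,0) = 2
Tile 5: (3,3)->(1,0) = 5
Sum: 4 + 2 + 2 + 3 + 4 + 3 + 3 + 4 + 0 + 3 + 3 + 5 + 3 + 2 + 5 = 46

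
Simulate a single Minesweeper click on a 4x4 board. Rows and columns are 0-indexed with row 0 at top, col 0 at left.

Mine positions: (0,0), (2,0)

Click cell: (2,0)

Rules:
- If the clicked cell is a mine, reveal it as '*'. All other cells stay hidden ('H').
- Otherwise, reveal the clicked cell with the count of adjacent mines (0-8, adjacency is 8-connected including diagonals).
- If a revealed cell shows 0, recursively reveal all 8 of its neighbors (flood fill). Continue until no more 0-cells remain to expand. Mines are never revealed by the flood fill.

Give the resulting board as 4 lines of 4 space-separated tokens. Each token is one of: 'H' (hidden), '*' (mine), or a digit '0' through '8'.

H H H H
H H H H
* H H H
H H H H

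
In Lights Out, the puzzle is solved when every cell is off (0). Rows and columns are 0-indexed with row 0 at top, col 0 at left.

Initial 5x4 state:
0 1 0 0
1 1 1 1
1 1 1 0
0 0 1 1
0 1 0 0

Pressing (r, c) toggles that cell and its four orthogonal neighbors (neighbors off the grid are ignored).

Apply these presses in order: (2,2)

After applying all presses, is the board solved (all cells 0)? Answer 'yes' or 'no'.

After press 1 at (2,2):
0 1 0 0
1 1 0 1
1 0 0 1
0 0 0 1
0 1 0 0

Lights still on: 8

Answer: no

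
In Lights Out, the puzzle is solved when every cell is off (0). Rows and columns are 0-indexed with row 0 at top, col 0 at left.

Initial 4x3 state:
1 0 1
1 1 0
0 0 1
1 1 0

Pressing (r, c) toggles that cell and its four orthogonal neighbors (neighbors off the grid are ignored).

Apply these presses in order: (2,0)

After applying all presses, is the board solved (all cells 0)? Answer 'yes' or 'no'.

Answer: no

Derivation:
After press 1 at (2,0):
1 0 1
0 1 0
1 1 1
0 1 0

Lights still on: 7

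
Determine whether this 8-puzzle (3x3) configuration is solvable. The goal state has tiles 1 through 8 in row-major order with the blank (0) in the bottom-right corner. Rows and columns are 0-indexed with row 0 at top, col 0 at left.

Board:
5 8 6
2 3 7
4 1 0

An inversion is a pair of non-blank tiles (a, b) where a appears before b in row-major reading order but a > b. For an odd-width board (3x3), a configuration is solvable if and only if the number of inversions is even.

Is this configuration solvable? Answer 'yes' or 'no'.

Answer: no

Derivation:
Inversions (pairs i<j in row-major order where tile[i] > tile[j] > 0): 19
19 is odd, so the puzzle is not solvable.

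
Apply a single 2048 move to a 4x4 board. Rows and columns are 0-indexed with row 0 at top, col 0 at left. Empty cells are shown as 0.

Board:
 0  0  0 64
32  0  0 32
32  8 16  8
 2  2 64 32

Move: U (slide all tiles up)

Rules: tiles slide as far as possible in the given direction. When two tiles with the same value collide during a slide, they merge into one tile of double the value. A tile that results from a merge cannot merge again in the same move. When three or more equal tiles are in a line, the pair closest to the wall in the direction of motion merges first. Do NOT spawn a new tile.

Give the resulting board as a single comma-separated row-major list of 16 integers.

Slide up:
col 0: [0, 32, 32, 2] -> [64, 2, 0, 0]
col 1: [0, 0, 8, 2] -> [8, 2, 0, 0]
col 2: [0, 0, 16, 64] -> [16, 64, 0, 0]
col 3: [64, 32, 8, 32] -> [64, 32, 8, 32]

Answer: 64, 8, 16, 64, 2, 2, 64, 32, 0, 0, 0, 8, 0, 0, 0, 32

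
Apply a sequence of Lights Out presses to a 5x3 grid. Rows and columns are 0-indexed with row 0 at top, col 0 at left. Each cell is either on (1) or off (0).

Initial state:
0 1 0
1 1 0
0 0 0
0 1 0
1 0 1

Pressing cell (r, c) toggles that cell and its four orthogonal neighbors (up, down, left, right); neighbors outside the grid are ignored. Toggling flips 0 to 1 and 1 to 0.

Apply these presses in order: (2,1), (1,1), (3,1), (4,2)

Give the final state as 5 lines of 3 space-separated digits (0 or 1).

Answer: 0 0 0
0 1 1
1 1 1
1 1 0
1 0 0

Derivation:
After press 1 at (2,1):
0 1 0
1 0 0
1 1 1
0 0 0
1 0 1

After press 2 at (1,1):
0 0 0
0 1 1
1 0 1
0 0 0
1 0 1

After press 3 at (3,1):
0 0 0
0 1 1
1 1 1
1 1 1
1 1 1

After press 4 at (4,2):
0 0 0
0 1 1
1 1 1
1 1 0
1 0 0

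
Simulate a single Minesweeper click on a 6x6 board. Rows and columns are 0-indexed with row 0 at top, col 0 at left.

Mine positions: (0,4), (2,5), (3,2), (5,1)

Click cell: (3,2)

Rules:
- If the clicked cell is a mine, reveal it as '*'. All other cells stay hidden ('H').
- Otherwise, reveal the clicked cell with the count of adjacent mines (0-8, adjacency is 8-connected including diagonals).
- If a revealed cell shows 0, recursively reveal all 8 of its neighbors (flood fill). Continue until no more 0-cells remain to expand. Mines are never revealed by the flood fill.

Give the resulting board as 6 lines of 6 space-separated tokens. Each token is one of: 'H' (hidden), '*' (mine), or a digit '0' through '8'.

H H H H H H
H H H H H H
H H H H H H
H H * H H H
H H H H H H
H H H H H H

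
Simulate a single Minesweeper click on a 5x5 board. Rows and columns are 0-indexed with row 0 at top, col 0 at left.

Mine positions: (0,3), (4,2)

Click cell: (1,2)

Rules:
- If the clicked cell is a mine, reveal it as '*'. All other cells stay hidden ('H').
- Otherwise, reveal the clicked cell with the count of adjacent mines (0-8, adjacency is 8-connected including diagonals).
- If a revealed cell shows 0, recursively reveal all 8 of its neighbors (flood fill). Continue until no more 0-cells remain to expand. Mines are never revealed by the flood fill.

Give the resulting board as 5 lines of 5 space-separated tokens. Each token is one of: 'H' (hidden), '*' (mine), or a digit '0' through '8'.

H H H H H
H H 1 H H
H H H H H
H H H H H
H H H H H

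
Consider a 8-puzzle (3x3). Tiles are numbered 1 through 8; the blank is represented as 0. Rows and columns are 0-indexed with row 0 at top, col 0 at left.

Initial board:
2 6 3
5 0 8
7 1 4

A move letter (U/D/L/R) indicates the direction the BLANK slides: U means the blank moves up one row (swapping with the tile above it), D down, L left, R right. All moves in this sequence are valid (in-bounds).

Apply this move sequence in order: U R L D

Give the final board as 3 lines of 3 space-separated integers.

After move 1 (U):
2 0 3
5 6 8
7 1 4

After move 2 (R):
2 3 0
5 6 8
7 1 4

After move 3 (L):
2 0 3
5 6 8
7 1 4

After move 4 (D):
2 6 3
5 0 8
7 1 4

Answer: 2 6 3
5 0 8
7 1 4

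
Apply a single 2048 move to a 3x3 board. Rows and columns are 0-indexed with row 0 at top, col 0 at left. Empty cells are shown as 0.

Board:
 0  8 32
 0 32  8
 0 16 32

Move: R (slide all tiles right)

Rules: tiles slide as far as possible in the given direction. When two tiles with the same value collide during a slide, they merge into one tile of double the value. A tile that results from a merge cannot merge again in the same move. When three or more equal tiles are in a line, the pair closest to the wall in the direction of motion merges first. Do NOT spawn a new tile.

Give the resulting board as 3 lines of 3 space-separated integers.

Answer:  0  8 32
 0 32  8
 0 16 32

Derivation:
Slide right:
row 0: [0, 8, 32] -> [0, 8, 32]
row 1: [0, 32, 8] -> [0, 32, 8]
row 2: [0, 16, 32] -> [0, 16, 32]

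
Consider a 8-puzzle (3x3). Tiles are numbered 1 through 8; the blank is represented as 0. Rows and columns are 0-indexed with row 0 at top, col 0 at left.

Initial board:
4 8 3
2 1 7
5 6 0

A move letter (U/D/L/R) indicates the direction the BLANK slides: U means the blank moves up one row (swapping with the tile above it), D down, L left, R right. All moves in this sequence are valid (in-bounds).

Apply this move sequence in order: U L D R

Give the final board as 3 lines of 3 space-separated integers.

Answer: 4 8 3
2 6 1
5 7 0

Derivation:
After move 1 (U):
4 8 3
2 1 0
5 6 7

After move 2 (L):
4 8 3
2 0 1
5 6 7

After move 3 (D):
4 8 3
2 6 1
5 0 7

After move 4 (R):
4 8 3
2 6 1
5 7 0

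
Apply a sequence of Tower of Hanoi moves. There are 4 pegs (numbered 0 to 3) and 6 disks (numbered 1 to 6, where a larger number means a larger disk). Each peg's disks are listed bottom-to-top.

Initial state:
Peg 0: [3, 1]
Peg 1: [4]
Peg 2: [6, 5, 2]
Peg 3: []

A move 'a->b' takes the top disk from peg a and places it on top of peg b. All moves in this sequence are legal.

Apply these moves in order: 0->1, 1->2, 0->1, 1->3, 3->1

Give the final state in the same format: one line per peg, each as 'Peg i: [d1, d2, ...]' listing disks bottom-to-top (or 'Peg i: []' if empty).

After move 1 (0->1):
Peg 0: [3]
Peg 1: [4, 1]
Peg 2: [6, 5, 2]
Peg 3: []

After move 2 (1->2):
Peg 0: [3]
Peg 1: [4]
Peg 2: [6, 5, 2, 1]
Peg 3: []

After move 3 (0->1):
Peg 0: []
Peg 1: [4, 3]
Peg 2: [6, 5, 2, 1]
Peg 3: []

After move 4 (1->3):
Peg 0: []
Peg 1: [4]
Peg 2: [6, 5, 2, 1]
Peg 3: [3]

After move 5 (3->1):
Peg 0: []
Peg 1: [4, 3]
Peg 2: [6, 5, 2, 1]
Peg 3: []

Answer: Peg 0: []
Peg 1: [4, 3]
Peg 2: [6, 5, 2, 1]
Peg 3: []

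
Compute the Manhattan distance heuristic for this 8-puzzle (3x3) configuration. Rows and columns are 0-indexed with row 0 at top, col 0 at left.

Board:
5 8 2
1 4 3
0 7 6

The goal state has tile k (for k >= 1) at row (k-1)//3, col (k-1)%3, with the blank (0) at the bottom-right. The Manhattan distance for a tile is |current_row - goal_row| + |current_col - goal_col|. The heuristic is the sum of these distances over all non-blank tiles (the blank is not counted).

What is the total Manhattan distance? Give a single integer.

Tile 5: at (0,0), goal (1,1), distance |0-1|+|0-1| = 2
Tile 8: at (0,1), goal (2,1), distance |0-2|+|1-1| = 2
Tile 2: at (0,2), goal (0,1), distance |0-0|+|2-1| = 1
Tile 1: at (1,0), goal (0,0), distance |1-0|+|0-0| = 1
Tile 4: at (1,1), goal (1,0), distance |1-1|+|1-0| = 1
Tile 3: at (1,2), goal (0,2), distance |1-0|+|2-2| = 1
Tile 7: at (2,1), goal (2,0), distance |2-2|+|1-0| = 1
Tile 6: at (2,2), goal (1,2), distance |2-1|+|2-2| = 1
Sum: 2 + 2 + 1 + 1 + 1 + 1 + 1 + 1 = 10

Answer: 10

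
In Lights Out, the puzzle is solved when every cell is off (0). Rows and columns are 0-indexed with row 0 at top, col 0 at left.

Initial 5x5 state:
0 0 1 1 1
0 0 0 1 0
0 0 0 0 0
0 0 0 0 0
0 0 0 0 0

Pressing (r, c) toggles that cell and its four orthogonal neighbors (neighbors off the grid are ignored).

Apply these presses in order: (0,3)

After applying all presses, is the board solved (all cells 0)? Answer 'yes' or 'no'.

Answer: yes

Derivation:
After press 1 at (0,3):
0 0 0 0 0
0 0 0 0 0
0 0 0 0 0
0 0 0 0 0
0 0 0 0 0

Lights still on: 0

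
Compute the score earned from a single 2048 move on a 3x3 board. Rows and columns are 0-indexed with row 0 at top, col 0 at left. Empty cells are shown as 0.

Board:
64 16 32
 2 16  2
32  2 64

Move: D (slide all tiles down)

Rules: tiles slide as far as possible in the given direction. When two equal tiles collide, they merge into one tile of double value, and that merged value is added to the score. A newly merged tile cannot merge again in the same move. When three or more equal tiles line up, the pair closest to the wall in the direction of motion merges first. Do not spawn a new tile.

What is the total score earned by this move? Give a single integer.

Slide down:
col 0: [64, 2, 32] -> [64, 2, 32]  score +0 (running 0)
col 1: [16, 16, 2] -> [0, 32, 2]  score +32 (running 32)
col 2: [32, 2, 64] -> [32, 2, 64]  score +0 (running 32)
Board after move:
64  0 32
 2 32  2
32  2 64

Answer: 32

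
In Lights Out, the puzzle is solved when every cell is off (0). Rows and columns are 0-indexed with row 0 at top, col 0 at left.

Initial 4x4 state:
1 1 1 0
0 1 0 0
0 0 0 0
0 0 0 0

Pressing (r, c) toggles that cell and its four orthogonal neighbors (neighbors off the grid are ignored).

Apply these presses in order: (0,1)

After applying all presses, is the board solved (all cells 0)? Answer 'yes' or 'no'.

Answer: yes

Derivation:
After press 1 at (0,1):
0 0 0 0
0 0 0 0
0 0 0 0
0 0 0 0

Lights still on: 0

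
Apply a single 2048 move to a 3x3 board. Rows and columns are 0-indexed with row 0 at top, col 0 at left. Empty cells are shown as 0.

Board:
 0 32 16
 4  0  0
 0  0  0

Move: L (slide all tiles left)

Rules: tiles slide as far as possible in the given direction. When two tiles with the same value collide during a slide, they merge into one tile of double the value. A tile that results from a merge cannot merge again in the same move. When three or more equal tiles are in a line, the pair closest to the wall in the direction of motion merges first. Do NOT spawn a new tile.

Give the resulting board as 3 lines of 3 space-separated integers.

Slide left:
row 0: [0, 32, 16] -> [32, 16, 0]
row 1: [4, 0, 0] -> [4, 0, 0]
row 2: [0, 0, 0] -> [0, 0, 0]

Answer: 32 16  0
 4  0  0
 0  0  0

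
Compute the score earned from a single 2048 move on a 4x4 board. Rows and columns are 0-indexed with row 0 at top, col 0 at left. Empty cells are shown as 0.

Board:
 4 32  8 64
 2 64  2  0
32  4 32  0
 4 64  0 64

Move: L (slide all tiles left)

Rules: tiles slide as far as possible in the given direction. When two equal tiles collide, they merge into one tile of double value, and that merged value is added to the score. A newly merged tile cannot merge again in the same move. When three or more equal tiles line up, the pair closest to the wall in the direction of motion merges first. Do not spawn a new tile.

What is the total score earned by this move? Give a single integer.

Answer: 128

Derivation:
Slide left:
row 0: [4, 32, 8, 64] -> [4, 32, 8, 64]  score +0 (running 0)
row 1: [2, 64, 2, 0] -> [2, 64, 2, 0]  score +0 (running 0)
row 2: [32, 4, 32, 0] -> [32, 4, 32, 0]  score +0 (running 0)
row 3: [4, 64, 0, 64] -> [4, 128, 0, 0]  score +128 (running 128)
Board after move:
  4  32   8  64
  2  64   2   0
 32   4  32   0
  4 128   0   0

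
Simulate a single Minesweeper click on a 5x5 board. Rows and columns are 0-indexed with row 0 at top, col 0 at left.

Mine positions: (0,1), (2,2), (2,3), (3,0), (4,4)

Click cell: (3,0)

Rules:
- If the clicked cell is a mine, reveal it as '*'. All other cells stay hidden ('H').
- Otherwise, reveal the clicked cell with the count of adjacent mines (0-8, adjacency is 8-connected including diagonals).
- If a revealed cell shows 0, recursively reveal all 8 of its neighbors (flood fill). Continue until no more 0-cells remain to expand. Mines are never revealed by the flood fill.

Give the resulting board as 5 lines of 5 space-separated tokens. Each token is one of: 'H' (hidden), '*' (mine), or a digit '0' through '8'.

H H H H H
H H H H H
H H H H H
* H H H H
H H H H H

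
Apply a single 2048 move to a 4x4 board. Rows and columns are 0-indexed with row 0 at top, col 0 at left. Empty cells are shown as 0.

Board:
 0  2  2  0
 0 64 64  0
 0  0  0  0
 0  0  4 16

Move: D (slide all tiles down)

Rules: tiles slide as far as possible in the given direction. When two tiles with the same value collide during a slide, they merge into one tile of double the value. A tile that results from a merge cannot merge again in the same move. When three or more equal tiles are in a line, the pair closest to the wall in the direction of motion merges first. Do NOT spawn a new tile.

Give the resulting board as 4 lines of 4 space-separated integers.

Answer:  0  0  0  0
 0  0  2  0
 0  2 64  0
 0 64  4 16

Derivation:
Slide down:
col 0: [0, 0, 0, 0] -> [0, 0, 0, 0]
col 1: [2, 64, 0, 0] -> [0, 0, 2, 64]
col 2: [2, 64, 0, 4] -> [0, 2, 64, 4]
col 3: [0, 0, 0, 16] -> [0, 0, 0, 16]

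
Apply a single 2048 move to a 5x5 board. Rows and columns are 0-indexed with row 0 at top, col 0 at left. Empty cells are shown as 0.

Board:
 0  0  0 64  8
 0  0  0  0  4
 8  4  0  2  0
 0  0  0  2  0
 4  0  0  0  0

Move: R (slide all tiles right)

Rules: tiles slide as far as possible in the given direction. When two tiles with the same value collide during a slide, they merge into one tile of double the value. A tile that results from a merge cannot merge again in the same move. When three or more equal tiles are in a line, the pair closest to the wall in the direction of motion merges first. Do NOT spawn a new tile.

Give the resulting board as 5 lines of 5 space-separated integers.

Answer:  0  0  0 64  8
 0  0  0  0  4
 0  0  8  4  2
 0  0  0  0  2
 0  0  0  0  4

Derivation:
Slide right:
row 0: [0, 0, 0, 64, 8] -> [0, 0, 0, 64, 8]
row 1: [0, 0, 0, 0, 4] -> [0, 0, 0, 0, 4]
row 2: [8, 4, 0, 2, 0] -> [0, 0, 8, 4, 2]
row 3: [0, 0, 0, 2, 0] -> [0, 0, 0, 0, 2]
row 4: [4, 0, 0, 0, 0] -> [0, 0, 0, 0, 4]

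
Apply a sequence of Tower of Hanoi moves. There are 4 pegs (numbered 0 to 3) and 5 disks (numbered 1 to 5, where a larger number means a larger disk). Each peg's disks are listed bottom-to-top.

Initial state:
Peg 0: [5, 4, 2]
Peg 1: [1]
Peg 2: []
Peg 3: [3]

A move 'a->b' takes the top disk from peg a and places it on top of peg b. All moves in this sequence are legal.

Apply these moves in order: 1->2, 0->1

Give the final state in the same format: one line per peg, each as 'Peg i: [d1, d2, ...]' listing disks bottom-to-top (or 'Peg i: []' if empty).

Answer: Peg 0: [5, 4]
Peg 1: [2]
Peg 2: [1]
Peg 3: [3]

Derivation:
After move 1 (1->2):
Peg 0: [5, 4, 2]
Peg 1: []
Peg 2: [1]
Peg 3: [3]

After move 2 (0->1):
Peg 0: [5, 4]
Peg 1: [2]
Peg 2: [1]
Peg 3: [3]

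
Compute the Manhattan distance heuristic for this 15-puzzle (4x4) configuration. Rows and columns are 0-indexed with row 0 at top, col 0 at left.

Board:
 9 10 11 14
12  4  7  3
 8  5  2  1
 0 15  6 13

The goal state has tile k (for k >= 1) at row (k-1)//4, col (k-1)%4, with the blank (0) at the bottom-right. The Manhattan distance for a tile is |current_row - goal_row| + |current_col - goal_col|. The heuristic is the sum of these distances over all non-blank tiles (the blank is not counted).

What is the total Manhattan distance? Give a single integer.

Answer: 41

Derivation:
Tile 9: (0,0)->(2,0) = 2
Tile 10: (0,1)->(2,1) = 2
Tile 11: (0,2)->(2,2) = 2
Tile 14: (0,3)->(3,1) = 5
Tile 12: (1,0)->(2,3) = 4
Tile 4: (1,1)->(0,3) = 3
Tile 7: (1,2)->(1,2) = 0
Tile 3: (1,3)->(0,2) = 2
Tile 8: (2,0)->(1,3) = 4
Tile 5: (2,1)->(1,0) = 2
Tile 2: (2,2)->(0,1) = 3
Tile 1: (2,3)->(0,0) = 5
Tile 15: (3,1)->(3,2) = 1
Tile 6: (3,2)->(1,1) = 3
Tile 13: (3,3)->(3,0) = 3
Sum: 2 + 2 + 2 + 5 + 4 + 3 + 0 + 2 + 4 + 2 + 3 + 5 + 1 + 3 + 3 = 41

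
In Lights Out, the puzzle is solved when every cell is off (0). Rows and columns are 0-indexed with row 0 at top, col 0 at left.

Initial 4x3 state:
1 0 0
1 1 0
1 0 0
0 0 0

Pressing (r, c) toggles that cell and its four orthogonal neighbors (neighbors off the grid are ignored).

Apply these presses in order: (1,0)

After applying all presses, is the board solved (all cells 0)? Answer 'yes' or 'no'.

After press 1 at (1,0):
0 0 0
0 0 0
0 0 0
0 0 0

Lights still on: 0

Answer: yes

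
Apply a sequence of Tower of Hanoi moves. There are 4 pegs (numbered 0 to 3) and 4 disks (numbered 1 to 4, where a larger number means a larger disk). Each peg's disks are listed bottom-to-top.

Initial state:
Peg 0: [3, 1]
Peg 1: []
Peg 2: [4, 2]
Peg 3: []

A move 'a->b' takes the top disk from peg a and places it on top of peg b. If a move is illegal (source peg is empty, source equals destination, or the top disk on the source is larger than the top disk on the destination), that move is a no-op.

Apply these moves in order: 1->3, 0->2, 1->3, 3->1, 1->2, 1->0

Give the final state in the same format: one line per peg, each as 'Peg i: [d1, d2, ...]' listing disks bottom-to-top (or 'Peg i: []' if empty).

After move 1 (1->3):
Peg 0: [3, 1]
Peg 1: []
Peg 2: [4, 2]
Peg 3: []

After move 2 (0->2):
Peg 0: [3]
Peg 1: []
Peg 2: [4, 2, 1]
Peg 3: []

After move 3 (1->3):
Peg 0: [3]
Peg 1: []
Peg 2: [4, 2, 1]
Peg 3: []

After move 4 (3->1):
Peg 0: [3]
Peg 1: []
Peg 2: [4, 2, 1]
Peg 3: []

After move 5 (1->2):
Peg 0: [3]
Peg 1: []
Peg 2: [4, 2, 1]
Peg 3: []

After move 6 (1->0):
Peg 0: [3]
Peg 1: []
Peg 2: [4, 2, 1]
Peg 3: []

Answer: Peg 0: [3]
Peg 1: []
Peg 2: [4, 2, 1]
Peg 3: []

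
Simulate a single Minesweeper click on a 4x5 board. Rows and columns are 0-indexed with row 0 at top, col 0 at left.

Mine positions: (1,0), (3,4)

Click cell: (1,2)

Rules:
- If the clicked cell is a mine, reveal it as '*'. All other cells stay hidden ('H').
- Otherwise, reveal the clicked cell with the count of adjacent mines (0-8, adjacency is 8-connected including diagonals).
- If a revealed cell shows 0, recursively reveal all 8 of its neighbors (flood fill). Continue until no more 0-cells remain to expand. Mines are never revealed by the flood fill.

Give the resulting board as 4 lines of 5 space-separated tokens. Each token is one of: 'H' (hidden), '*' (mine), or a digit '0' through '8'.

H 1 0 0 0
H 1 0 0 0
1 1 0 1 1
0 0 0 1 H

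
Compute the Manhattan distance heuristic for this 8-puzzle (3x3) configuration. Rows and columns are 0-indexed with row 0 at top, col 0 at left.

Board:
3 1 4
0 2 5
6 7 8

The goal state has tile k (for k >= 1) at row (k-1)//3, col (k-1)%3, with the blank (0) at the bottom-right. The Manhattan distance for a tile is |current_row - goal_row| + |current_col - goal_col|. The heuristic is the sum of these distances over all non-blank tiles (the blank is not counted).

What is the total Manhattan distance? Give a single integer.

Answer: 13

Derivation:
Tile 3: at (0,0), goal (0,2), distance |0-0|+|0-2| = 2
Tile 1: at (0,1), goal (0,0), distance |0-0|+|1-0| = 1
Tile 4: at (0,2), goal (1,0), distance |0-1|+|2-0| = 3
Tile 2: at (1,1), goal (0,1), distance |1-0|+|1-1| = 1
Tile 5: at (1,2), goal (1,1), distance |1-1|+|2-1| = 1
Tile 6: at (2,0), goal (1,2), distance |2-1|+|0-2| = 3
Tile 7: at (2,1), goal (2,0), distance |2-2|+|1-0| = 1
Tile 8: at (2,2), goal (2,1), distance |2-2|+|2-1| = 1
Sum: 2 + 1 + 3 + 1 + 1 + 3 + 1 + 1 = 13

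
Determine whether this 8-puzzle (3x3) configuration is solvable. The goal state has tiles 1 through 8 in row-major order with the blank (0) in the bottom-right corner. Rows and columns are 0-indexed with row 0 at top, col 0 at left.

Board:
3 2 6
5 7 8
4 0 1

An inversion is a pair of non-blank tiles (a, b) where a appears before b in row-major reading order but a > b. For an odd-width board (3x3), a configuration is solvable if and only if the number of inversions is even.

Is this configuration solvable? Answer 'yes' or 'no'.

Answer: no

Derivation:
Inversions (pairs i<j in row-major order where tile[i] > tile[j] > 0): 13
13 is odd, so the puzzle is not solvable.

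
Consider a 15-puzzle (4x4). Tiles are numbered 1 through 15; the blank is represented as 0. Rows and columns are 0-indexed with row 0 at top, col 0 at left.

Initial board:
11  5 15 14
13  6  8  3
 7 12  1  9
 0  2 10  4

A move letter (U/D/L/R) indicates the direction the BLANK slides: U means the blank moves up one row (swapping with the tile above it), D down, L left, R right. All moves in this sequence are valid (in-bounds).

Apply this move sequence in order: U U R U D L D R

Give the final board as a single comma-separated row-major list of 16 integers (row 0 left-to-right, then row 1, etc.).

Answer: 11, 5, 15, 14, 13, 6, 8, 3, 12, 0, 1, 9, 7, 2, 10, 4

Derivation:
After move 1 (U):
11  5 15 14
13  6  8  3
 0 12  1  9
 7  2 10  4

After move 2 (U):
11  5 15 14
 0  6  8  3
13 12  1  9
 7  2 10  4

After move 3 (R):
11  5 15 14
 6  0  8  3
13 12  1  9
 7  2 10  4

After move 4 (U):
11  0 15 14
 6  5  8  3
13 12  1  9
 7  2 10  4

After move 5 (D):
11  5 15 14
 6  0  8  3
13 12  1  9
 7  2 10  4

After move 6 (L):
11  5 15 14
 0  6  8  3
13 12  1  9
 7  2 10  4

After move 7 (D):
11  5 15 14
13  6  8  3
 0 12  1  9
 7  2 10  4

After move 8 (R):
11  5 15 14
13  6  8  3
12  0  1  9
 7  2 10  4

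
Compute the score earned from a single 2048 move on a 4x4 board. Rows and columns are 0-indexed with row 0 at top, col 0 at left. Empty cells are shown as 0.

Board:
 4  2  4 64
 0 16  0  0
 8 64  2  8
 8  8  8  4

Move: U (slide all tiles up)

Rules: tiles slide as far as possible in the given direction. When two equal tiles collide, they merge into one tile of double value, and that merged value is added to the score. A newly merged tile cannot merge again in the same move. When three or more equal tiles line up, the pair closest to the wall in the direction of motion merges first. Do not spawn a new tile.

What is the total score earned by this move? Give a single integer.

Slide up:
col 0: [4, 0, 8, 8] -> [4, 16, 0, 0]  score +16 (running 16)
col 1: [2, 16, 64, 8] -> [2, 16, 64, 8]  score +0 (running 16)
col 2: [4, 0, 2, 8] -> [4, 2, 8, 0]  score +0 (running 16)
col 3: [64, 0, 8, 4] -> [64, 8, 4, 0]  score +0 (running 16)
Board after move:
 4  2  4 64
16 16  2  8
 0 64  8  4
 0  8  0  0

Answer: 16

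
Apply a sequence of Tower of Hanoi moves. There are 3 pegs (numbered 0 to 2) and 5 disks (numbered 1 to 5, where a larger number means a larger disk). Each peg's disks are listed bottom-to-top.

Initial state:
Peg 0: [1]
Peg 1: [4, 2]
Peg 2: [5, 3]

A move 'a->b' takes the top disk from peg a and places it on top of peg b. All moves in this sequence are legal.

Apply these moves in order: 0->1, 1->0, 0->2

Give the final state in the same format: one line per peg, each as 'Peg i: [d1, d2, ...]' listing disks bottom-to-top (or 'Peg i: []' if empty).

Answer: Peg 0: []
Peg 1: [4, 2]
Peg 2: [5, 3, 1]

Derivation:
After move 1 (0->1):
Peg 0: []
Peg 1: [4, 2, 1]
Peg 2: [5, 3]

After move 2 (1->0):
Peg 0: [1]
Peg 1: [4, 2]
Peg 2: [5, 3]

After move 3 (0->2):
Peg 0: []
Peg 1: [4, 2]
Peg 2: [5, 3, 1]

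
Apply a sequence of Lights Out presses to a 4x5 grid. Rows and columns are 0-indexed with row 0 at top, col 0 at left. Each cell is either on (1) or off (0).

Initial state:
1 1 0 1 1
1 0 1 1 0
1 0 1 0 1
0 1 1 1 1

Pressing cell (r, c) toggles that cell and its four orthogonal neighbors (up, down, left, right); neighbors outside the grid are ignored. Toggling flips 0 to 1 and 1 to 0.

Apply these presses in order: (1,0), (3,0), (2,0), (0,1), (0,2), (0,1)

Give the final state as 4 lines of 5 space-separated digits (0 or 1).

After press 1 at (1,0):
0 1 0 1 1
0 1 1 1 0
0 0 1 0 1
0 1 1 1 1

After press 2 at (3,0):
0 1 0 1 1
0 1 1 1 0
1 0 1 0 1
1 0 1 1 1

After press 3 at (2,0):
0 1 0 1 1
1 1 1 1 0
0 1 1 0 1
0 0 1 1 1

After press 4 at (0,1):
1 0 1 1 1
1 0 1 1 0
0 1 1 0 1
0 0 1 1 1

After press 5 at (0,2):
1 1 0 0 1
1 0 0 1 0
0 1 1 0 1
0 0 1 1 1

After press 6 at (0,1):
0 0 1 0 1
1 1 0 1 0
0 1 1 0 1
0 0 1 1 1

Answer: 0 0 1 0 1
1 1 0 1 0
0 1 1 0 1
0 0 1 1 1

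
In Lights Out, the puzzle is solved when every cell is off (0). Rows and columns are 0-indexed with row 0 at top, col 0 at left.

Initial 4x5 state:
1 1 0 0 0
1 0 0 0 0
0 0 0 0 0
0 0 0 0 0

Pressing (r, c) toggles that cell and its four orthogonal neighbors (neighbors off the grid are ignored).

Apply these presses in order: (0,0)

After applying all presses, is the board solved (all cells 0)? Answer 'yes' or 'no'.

Answer: yes

Derivation:
After press 1 at (0,0):
0 0 0 0 0
0 0 0 0 0
0 0 0 0 0
0 0 0 0 0

Lights still on: 0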